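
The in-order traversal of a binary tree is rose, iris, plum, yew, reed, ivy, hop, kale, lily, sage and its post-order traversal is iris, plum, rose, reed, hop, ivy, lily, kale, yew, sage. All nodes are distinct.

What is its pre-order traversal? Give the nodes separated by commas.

The last element of post-order is the root; it splits in-order into left and right subtrees.
Root sage: left subtree has 9 nodes {rose, iris, plum, yew, reed, ivy, hop, kale, lily}, right has 0 { }.
  Root yew: left subtree has 3 nodes {rose, iris, plum}, right has 5 {reed, ivy, hop, kale, lily}.
    Root rose: left subtree has 0 nodes { }, right has 2 {iris, plum}.
      Root plum: left subtree has 1 node {iris}, right has 0 { }.
    Root kale: left subtree has 3 nodes {reed, ivy, hop}, right has 1 {lily}.
      Root ivy: left subtree has 1 node {reed}, right has 1 {hop}.

sage, yew, rose, plum, iris, kale, ivy, reed, hop, lily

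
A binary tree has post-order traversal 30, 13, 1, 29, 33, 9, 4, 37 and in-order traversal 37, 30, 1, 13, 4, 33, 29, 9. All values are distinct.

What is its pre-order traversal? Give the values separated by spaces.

The last element of post-order is the root; it splits in-order into left and right subtrees.
Root 37: left subtree has 0 nodes { }, right has 7 {30, 1, 13, 4, 33, 29, 9}.
  Root 4: left subtree has 3 nodes {30, 1, 13}, right has 3 {33, 29, 9}.
    Root 1: left subtree has 1 node {30}, right has 1 {13}.
    Root 9: left subtree has 2 nodes {33, 29}, right has 0 { }.
      Root 33: left subtree has 0 nodes { }, right has 1 {29}.

37 4 1 30 13 9 33 29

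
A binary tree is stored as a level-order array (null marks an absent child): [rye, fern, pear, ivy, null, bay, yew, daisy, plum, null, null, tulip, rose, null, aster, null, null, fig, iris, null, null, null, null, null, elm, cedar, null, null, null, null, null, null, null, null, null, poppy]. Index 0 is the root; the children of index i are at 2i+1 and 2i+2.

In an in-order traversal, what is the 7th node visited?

fern

In-order visits the left subtree, then the node, then the right subtree.
At rye: go left to fern.
  At fern: go left to ivy.
    At ivy: go left to daisy.
      daisy is a leaf — visit daisy.
    Visit ivy.
    At ivy: go right to plum.
      At plum: go left to fig.
        At fig: go left to poppy.
          poppy is a leaf — visit poppy.
        Visit fig.
        At fig: no right child.
      Visit plum.
      At plum: go right to iris.
        iris is a leaf — visit iris.
  Visit fern.
  At fern: no right child.
Visit rye.
At rye: go right to pear.
  At pear: go left to bay.
    At bay: go left to tulip.
      At tulip: no left child.
      Visit tulip.
      At tulip: go right to elm.
        elm is a leaf — visit elm.
    Visit bay.
    At bay: go right to rose.
      At rose: go left to cedar.
        cedar is a leaf — visit cedar.
      Visit rose.
      At rose: no right child.
  Visit pear.
  At pear: go right to yew.
    At yew: no left child.
    Visit yew.
    At yew: go right to aster.
      aster is a leaf — visit aster.
Full in-order sequence: daisy, ivy, poppy, fig, plum, iris, fern, rye, tulip, elm, bay, cedar, rose, pear, yew, aster.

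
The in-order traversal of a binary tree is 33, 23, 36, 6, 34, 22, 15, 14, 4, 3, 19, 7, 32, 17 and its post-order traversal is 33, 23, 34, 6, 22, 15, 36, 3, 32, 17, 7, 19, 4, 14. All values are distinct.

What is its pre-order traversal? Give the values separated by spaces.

14 36 23 33 15 22 6 34 4 19 3 7 17 32

The last element of post-order is the root; it splits in-order into left and right subtrees.
Root 14: left subtree has 7 nodes {33, 23, 36, 6, 34, 22, 15}, right has 6 {4, 3, 19, 7, 32, 17}.
  Root 36: left subtree has 2 nodes {33, 23}, right has 4 {6, 34, 22, 15}.
    Root 23: left subtree has 1 node {33}, right has 0 { }.
    Root 15: left subtree has 3 nodes {6, 34, 22}, right has 0 { }.
      Root 22: left subtree has 2 nodes {6, 34}, right has 0 { }.
        Root 6: left subtree has 0 nodes { }, right has 1 {34}.
  Root 4: left subtree has 0 nodes { }, right has 5 {3, 19, 7, 32, 17}.
    Root 19: left subtree has 1 node {3}, right has 3 {7, 32, 17}.
      Root 7: left subtree has 0 nodes { }, right has 2 {32, 17}.
        Root 17: left subtree has 1 node {32}, right has 0 { }.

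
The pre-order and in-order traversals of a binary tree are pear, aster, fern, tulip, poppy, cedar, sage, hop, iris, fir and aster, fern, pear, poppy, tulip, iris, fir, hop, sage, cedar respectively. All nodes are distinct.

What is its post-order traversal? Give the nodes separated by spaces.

The first element of pre-order is the root; it splits in-order into left and right subtrees.
Root pear: left subtree has 2 nodes {aster, fern}, right has 7 {poppy, tulip, iris, fir, hop, sage, cedar}.
  Root aster: left subtree has 0 nodes { }, right has 1 {fern}.
  Root tulip: left subtree has 1 node {poppy}, right has 5 {iris, fir, hop, sage, cedar}.
    Root cedar: left subtree has 4 nodes {iris, fir, hop, sage}, right has 0 { }.
      Root sage: left subtree has 3 nodes {iris, fir, hop}, right has 0 { }.
        Root hop: left subtree has 2 nodes {iris, fir}, right has 0 { }.
          Root iris: left subtree has 0 nodes { }, right has 1 {fir}.

fern aster poppy fir iris hop sage cedar tulip pear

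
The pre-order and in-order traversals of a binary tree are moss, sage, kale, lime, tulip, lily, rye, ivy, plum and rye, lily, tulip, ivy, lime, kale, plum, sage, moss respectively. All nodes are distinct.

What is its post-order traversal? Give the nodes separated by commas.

rye, lily, ivy, tulip, lime, plum, kale, sage, moss

The first element of pre-order is the root; it splits in-order into left and right subtrees.
Root moss: left subtree has 8 nodes {rye, lily, tulip, ivy, lime, kale, plum, sage}, right has 0 { }.
  Root sage: left subtree has 7 nodes {rye, lily, tulip, ivy, lime, kale, plum}, right has 0 { }.
    Root kale: left subtree has 5 nodes {rye, lily, tulip, ivy, lime}, right has 1 {plum}.
      Root lime: left subtree has 4 nodes {rye, lily, tulip, ivy}, right has 0 { }.
        Root tulip: left subtree has 2 nodes {rye, lily}, right has 1 {ivy}.
          Root lily: left subtree has 1 node {rye}, right has 0 { }.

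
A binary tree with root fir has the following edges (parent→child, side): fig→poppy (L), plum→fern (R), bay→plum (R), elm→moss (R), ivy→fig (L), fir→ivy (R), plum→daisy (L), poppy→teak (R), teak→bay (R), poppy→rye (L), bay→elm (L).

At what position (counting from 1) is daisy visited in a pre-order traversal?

Pre-order visits the node, then its left subtree, then its right subtree.
Visit fir.
At fir: no left child.
At fir: go right to ivy.
  Visit ivy.
  At ivy: go left to fig.
    Visit fig.
    At fig: go left to poppy.
      Visit poppy.
      At poppy: go left to rye.
        rye is a leaf — visit rye.
      At poppy: go right to teak.
        Visit teak.
        At teak: no left child.
        At teak: go right to bay.
          Visit bay.
          At bay: go left to elm.
            Visit elm.
            At elm: no left child.
            At elm: go right to moss.
              moss is a leaf — visit moss.
          At bay: go right to plum.
            Visit plum.
            At plum: go left to daisy.
              daisy is a leaf — visit daisy.
            At plum: go right to fern.
              fern is a leaf — visit fern.
    At fig: no right child.
  At ivy: no right child.
Full pre-order sequence: fir, ivy, fig, poppy, rye, teak, bay, elm, moss, plum, daisy, fern.

11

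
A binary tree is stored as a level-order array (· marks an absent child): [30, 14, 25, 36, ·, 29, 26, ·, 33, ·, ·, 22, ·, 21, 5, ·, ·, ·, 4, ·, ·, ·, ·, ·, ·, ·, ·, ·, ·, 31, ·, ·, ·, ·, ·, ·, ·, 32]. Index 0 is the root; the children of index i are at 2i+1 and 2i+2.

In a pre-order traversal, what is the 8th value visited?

Pre-order visits the node, then its left subtree, then its right subtree.
Visit 30.
At 30: go left to 14.
  Visit 14.
  At 14: go left to 36.
    Visit 36.
    At 36: no left child.
    At 36: go right to 33.
      Visit 33.
      At 33: no left child.
      At 33: go right to 4.
        Visit 4.
        At 4: go left to 32.
          32 is a leaf — visit 32.
        At 4: no right child.
  At 14: no right child.
At 30: go right to 25.
  Visit 25.
  At 25: go left to 29.
    Visit 29.
    At 29: go left to 22.
      22 is a leaf — visit 22.
    At 29: no right child.
  At 25: go right to 26.
    Visit 26.
    At 26: go left to 21.
      21 is a leaf — visit 21.
    At 26: go right to 5.
      Visit 5.
      At 5: go left to 31.
        31 is a leaf — visit 31.
      At 5: no right child.
Full pre-order sequence: 30, 14, 36, 33, 4, 32, 25, 29, 22, 26, 21, 5, 31.

29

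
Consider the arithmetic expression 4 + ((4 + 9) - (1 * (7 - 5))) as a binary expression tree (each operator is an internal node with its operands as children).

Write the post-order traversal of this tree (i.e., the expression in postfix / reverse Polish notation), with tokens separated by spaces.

4 4 9 + 1 7 5 - * - +

Post-order on an expression tree gives postfix notation: for each operator, emit left operand, right operand, then the operator.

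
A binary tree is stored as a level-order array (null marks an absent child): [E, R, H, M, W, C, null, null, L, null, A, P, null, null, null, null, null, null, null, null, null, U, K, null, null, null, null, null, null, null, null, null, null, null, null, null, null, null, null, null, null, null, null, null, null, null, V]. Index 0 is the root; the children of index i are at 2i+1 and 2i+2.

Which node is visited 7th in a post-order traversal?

W

Post-order visits the left subtree, then the right subtree, then the node.
At E: go left to R.
  At R: go left to M.
    At M: no left child.
    At M: go right to L.
      L is a leaf — visit L.
    Visit M.
  At R: go right to W.
    At W: no left child.
    At W: go right to A.
      At A: go left to U.
        U is a leaf — visit U.
      At A: go right to K.
        At K: no left child.
        At K: go right to V.
          V is a leaf — visit V.
        Visit K.
      Visit A.
    Visit W.
  Visit R.
At E: go right to H.
  At H: go left to C.
    At C: go left to P.
      P is a leaf — visit P.
    At C: no right child.
    Visit C.
  At H: no right child.
  Visit H.
Visit E.
Full post-order sequence: L, M, U, V, K, A, W, R, P, C, H, E.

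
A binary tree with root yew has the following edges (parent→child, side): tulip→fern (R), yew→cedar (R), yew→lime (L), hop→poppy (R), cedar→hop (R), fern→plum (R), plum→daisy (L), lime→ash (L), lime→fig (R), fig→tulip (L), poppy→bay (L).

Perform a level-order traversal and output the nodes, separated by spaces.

yew lime cedar ash fig hop tulip poppy fern bay plum daisy

Level-order visits nodes level by level from the root, left to right within each level.
Level 0: yew
Level 1: lime, cedar
Level 2: ash, fig, hop
Level 3: tulip, poppy
Level 4: fern, bay
Level 5: plum
Level 6: daisy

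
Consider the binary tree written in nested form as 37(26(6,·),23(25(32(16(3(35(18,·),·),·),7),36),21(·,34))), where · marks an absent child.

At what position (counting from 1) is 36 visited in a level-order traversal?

Level-order visits nodes level by level from the root, left to right within each level.
Level 0: 37
Level 1: 26, 23
Level 2: 6, 25, 21
Level 3: 32, 36, 34
Level 4: 16, 7
Level 5: 3
Level 6: 35
Level 7: 18
Full level-order sequence: 37, 26, 23, 6, 25, 21, 32, 36, 34, 16, 7, 3, 35, 18.

8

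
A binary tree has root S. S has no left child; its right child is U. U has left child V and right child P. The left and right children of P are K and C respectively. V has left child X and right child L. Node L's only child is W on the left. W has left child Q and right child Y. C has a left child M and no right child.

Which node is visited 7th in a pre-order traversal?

Q

Pre-order visits the node, then its left subtree, then its right subtree.
Visit S.
At S: no left child.
At S: go right to U.
  Visit U.
  At U: go left to V.
    Visit V.
    At V: go left to X.
      X is a leaf — visit X.
    At V: go right to L.
      Visit L.
      At L: go left to W.
        Visit W.
        At W: go left to Q.
          Q is a leaf — visit Q.
        At W: go right to Y.
          Y is a leaf — visit Y.
      At L: no right child.
  At U: go right to P.
    Visit P.
    At P: go left to K.
      K is a leaf — visit K.
    At P: go right to C.
      Visit C.
      At C: go left to M.
        M is a leaf — visit M.
      At C: no right child.
Full pre-order sequence: S, U, V, X, L, W, Q, Y, P, K, C, M.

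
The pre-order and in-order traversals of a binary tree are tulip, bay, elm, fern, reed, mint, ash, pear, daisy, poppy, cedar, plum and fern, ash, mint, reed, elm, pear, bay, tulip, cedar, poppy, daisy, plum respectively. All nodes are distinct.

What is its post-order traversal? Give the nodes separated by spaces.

The first element of pre-order is the root; it splits in-order into left and right subtrees.
Root tulip: left subtree has 7 nodes {fern, ash, mint, reed, elm, pear, bay}, right has 4 {cedar, poppy, daisy, plum}.
  Root bay: left subtree has 6 nodes {fern, ash, mint, reed, elm, pear}, right has 0 { }.
    Root elm: left subtree has 4 nodes {fern, ash, mint, reed}, right has 1 {pear}.
      Root fern: left subtree has 0 nodes { }, right has 3 {ash, mint, reed}.
        Root reed: left subtree has 2 nodes {ash, mint}, right has 0 { }.
          Root mint: left subtree has 1 node {ash}, right has 0 { }.
  Root daisy: left subtree has 2 nodes {cedar, poppy}, right has 1 {plum}.
    Root poppy: left subtree has 1 node {cedar}, right has 0 { }.

ash mint reed fern pear elm bay cedar poppy plum daisy tulip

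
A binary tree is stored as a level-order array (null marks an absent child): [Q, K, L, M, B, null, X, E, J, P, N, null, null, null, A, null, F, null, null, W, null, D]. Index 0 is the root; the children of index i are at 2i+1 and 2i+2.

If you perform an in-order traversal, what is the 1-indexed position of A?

14

In-order visits the left subtree, then the node, then the right subtree.
At Q: go left to K.
  At K: go left to M.
    At M: go left to E.
      At E: no left child.
      Visit E.
      At E: go right to F.
        F is a leaf — visit F.
    Visit M.
    At M: go right to J.
      J is a leaf — visit J.
  Visit K.
  At K: go right to B.
    At B: go left to P.
      At P: go left to W.
        W is a leaf — visit W.
      Visit P.
      At P: no right child.
    Visit B.
    At B: go right to N.
      At N: go left to D.
        D is a leaf — visit D.
      Visit N.
      At N: no right child.
Visit Q.
At Q: go right to L.
  At L: no left child.
  Visit L.
  At L: go right to X.
    At X: no left child.
    Visit X.
    At X: go right to A.
      A is a leaf — visit A.
Full in-order sequence: E, F, M, J, K, W, P, B, D, N, Q, L, X, A.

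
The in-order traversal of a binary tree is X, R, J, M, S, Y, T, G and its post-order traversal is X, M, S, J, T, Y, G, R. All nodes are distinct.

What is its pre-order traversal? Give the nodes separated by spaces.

R X G Y J S M T

The last element of post-order is the root; it splits in-order into left and right subtrees.
Root R: left subtree has 1 node {X}, right has 6 {J, M, S, Y, T, G}.
  Root G: left subtree has 5 nodes {J, M, S, Y, T}, right has 0 { }.
    Root Y: left subtree has 3 nodes {J, M, S}, right has 1 {T}.
      Root J: left subtree has 0 nodes { }, right has 2 {M, S}.
        Root S: left subtree has 1 node {M}, right has 0 { }.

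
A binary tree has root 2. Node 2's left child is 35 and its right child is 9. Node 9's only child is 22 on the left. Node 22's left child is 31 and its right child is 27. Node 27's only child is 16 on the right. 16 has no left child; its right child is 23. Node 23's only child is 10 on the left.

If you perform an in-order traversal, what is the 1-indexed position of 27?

In-order visits the left subtree, then the node, then the right subtree.
At 2: go left to 35.
  35 is a leaf — visit 35.
Visit 2.
At 2: go right to 9.
  At 9: go left to 22.
    At 22: go left to 31.
      31 is a leaf — visit 31.
    Visit 22.
    At 22: go right to 27.
      At 27: no left child.
      Visit 27.
      At 27: go right to 16.
        At 16: no left child.
        Visit 16.
        At 16: go right to 23.
          At 23: go left to 10.
            10 is a leaf — visit 10.
          Visit 23.
          At 23: no right child.
  Visit 9.
  At 9: no right child.
Full in-order sequence: 35, 2, 31, 22, 27, 16, 10, 23, 9.

5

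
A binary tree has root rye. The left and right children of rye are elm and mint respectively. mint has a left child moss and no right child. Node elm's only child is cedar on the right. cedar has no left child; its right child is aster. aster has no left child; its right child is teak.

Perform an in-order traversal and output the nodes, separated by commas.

In-order visits the left subtree, then the node, then the right subtree.
At rye: go left to elm.
  At elm: no left child.
  Visit elm.
  At elm: go right to cedar.
    At cedar: no left child.
    Visit cedar.
    At cedar: go right to aster.
      At aster: no left child.
      Visit aster.
      At aster: go right to teak.
        teak is a leaf — visit teak.
Visit rye.
At rye: go right to mint.
  At mint: go left to moss.
    moss is a leaf — visit moss.
  Visit mint.
  At mint: no right child.

elm, cedar, aster, teak, rye, moss, mint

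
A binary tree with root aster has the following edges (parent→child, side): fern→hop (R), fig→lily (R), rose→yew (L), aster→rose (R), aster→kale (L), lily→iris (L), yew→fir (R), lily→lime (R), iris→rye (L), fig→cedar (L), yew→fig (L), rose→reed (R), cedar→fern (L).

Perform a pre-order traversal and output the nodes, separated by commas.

aster, kale, rose, yew, fig, cedar, fern, hop, lily, iris, rye, lime, fir, reed

Pre-order visits the node, then its left subtree, then its right subtree.
Visit aster.
At aster: go left to kale.
  kale is a leaf — visit kale.
At aster: go right to rose.
  Visit rose.
  At rose: go left to yew.
    Visit yew.
    At yew: go left to fig.
      Visit fig.
      At fig: go left to cedar.
        Visit cedar.
        At cedar: go left to fern.
          Visit fern.
          At fern: no left child.
          At fern: go right to hop.
            hop is a leaf — visit hop.
        At cedar: no right child.
      At fig: go right to lily.
        Visit lily.
        At lily: go left to iris.
          Visit iris.
          At iris: go left to rye.
            rye is a leaf — visit rye.
          At iris: no right child.
        At lily: go right to lime.
          lime is a leaf — visit lime.
    At yew: go right to fir.
      fir is a leaf — visit fir.
  At rose: go right to reed.
    reed is a leaf — visit reed.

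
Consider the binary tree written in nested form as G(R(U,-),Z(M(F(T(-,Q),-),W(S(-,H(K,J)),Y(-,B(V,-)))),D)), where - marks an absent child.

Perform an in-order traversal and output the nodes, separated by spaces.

U R G T Q F M S K H J W Y V B Z D

In-order visits the left subtree, then the node, then the right subtree.
At G: go left to R.
  At R: go left to U.
    U is a leaf — visit U.
  Visit R.
  At R: no right child.
Visit G.
At G: go right to Z.
  At Z: go left to M.
    At M: go left to F.
      At F: go left to T.
        At T: no left child.
        Visit T.
        At T: go right to Q.
          Q is a leaf — visit Q.
      Visit F.
      At F: no right child.
    Visit M.
    At M: go right to W.
      At W: go left to S.
        At S: no left child.
        Visit S.
        At S: go right to H.
          At H: go left to K.
            K is a leaf — visit K.
          Visit H.
          At H: go right to J.
            J is a leaf — visit J.
      Visit W.
      At W: go right to Y.
        At Y: no left child.
        Visit Y.
        At Y: go right to B.
          At B: go left to V.
            V is a leaf — visit V.
          Visit B.
          At B: no right child.
  Visit Z.
  At Z: go right to D.
    D is a leaf — visit D.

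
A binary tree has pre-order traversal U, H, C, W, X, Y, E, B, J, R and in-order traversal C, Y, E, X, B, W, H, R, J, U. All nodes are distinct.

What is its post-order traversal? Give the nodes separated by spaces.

The first element of pre-order is the root; it splits in-order into left and right subtrees.
Root U: left subtree has 9 nodes {C, Y, E, X, B, W, H, R, J}, right has 0 { }.
  Root H: left subtree has 6 nodes {C, Y, E, X, B, W}, right has 2 {R, J}.
    Root C: left subtree has 0 nodes { }, right has 5 {Y, E, X, B, W}.
      Root W: left subtree has 4 nodes {Y, E, X, B}, right has 0 { }.
        Root X: left subtree has 2 nodes {Y, E}, right has 1 {B}.
          Root Y: left subtree has 0 nodes { }, right has 1 {E}.
    Root J: left subtree has 1 node {R}, right has 0 { }.

E Y B X W C R J H U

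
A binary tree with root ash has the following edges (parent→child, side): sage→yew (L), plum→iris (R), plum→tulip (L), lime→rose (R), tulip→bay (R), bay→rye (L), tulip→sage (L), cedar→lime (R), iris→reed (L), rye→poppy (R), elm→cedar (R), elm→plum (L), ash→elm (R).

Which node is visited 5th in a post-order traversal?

Post-order visits the left subtree, then the right subtree, then the node.
At ash: no left child.
At ash: go right to elm.
  At elm: go left to plum.
    At plum: go left to tulip.
      At tulip: go left to sage.
        At sage: go left to yew.
          yew is a leaf — visit yew.
        At sage: no right child.
        Visit sage.
      At tulip: go right to bay.
        At bay: go left to rye.
          At rye: no left child.
          At rye: go right to poppy.
            poppy is a leaf — visit poppy.
          Visit rye.
        At bay: no right child.
        Visit bay.
      Visit tulip.
    At plum: go right to iris.
      At iris: go left to reed.
        reed is a leaf — visit reed.
      At iris: no right child.
      Visit iris.
    Visit plum.
  At elm: go right to cedar.
    At cedar: no left child.
    At cedar: go right to lime.
      At lime: no left child.
      At lime: go right to rose.
        rose is a leaf — visit rose.
      Visit lime.
    Visit cedar.
  Visit elm.
Visit ash.
Full post-order sequence: yew, sage, poppy, rye, bay, tulip, reed, iris, plum, rose, lime, cedar, elm, ash.

bay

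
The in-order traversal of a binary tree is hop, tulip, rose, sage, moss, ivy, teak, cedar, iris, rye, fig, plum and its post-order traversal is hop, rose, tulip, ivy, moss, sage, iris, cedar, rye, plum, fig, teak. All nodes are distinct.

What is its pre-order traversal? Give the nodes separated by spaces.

The last element of post-order is the root; it splits in-order into left and right subtrees.
Root teak: left subtree has 6 nodes {hop, tulip, rose, sage, moss, ivy}, right has 5 {cedar, iris, rye, fig, plum}.
  Root sage: left subtree has 3 nodes {hop, tulip, rose}, right has 2 {moss, ivy}.
    Root tulip: left subtree has 1 node {hop}, right has 1 {rose}.
    Root moss: left subtree has 0 nodes { }, right has 1 {ivy}.
  Root fig: left subtree has 3 nodes {cedar, iris, rye}, right has 1 {plum}.
    Root rye: left subtree has 2 nodes {cedar, iris}, right has 0 { }.
      Root cedar: left subtree has 0 nodes { }, right has 1 {iris}.

teak sage tulip hop rose moss ivy fig rye cedar iris plum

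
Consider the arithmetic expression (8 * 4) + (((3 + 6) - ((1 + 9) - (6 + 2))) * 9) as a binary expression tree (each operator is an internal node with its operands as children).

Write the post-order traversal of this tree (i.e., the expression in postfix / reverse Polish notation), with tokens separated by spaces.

8 4 * 3 6 + 1 9 + 6 2 + - - 9 * +

Post-order on an expression tree gives postfix notation: for each operator, emit left operand, right operand, then the operator.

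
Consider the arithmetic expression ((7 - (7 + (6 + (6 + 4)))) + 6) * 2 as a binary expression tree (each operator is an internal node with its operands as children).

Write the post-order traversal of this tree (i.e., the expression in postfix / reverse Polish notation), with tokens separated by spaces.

Post-order on an expression tree gives postfix notation: for each operator, emit left operand, right operand, then the operator.

7 7 6 6 4 + + + - 6 + 2 *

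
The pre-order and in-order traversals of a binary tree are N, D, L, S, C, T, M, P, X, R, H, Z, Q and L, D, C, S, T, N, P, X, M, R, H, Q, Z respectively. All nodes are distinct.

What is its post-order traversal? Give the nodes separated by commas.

L, C, T, S, D, X, P, Q, Z, H, R, M, N

The first element of pre-order is the root; it splits in-order into left and right subtrees.
Root N: left subtree has 5 nodes {L, D, C, S, T}, right has 7 {P, X, M, R, H, Q, Z}.
  Root D: left subtree has 1 node {L}, right has 3 {C, S, T}.
    Root S: left subtree has 1 node {C}, right has 1 {T}.
  Root M: left subtree has 2 nodes {P, X}, right has 4 {R, H, Q, Z}.
    Root P: left subtree has 0 nodes { }, right has 1 {X}.
    Root R: left subtree has 0 nodes { }, right has 3 {H, Q, Z}.
      Root H: left subtree has 0 nodes { }, right has 2 {Q, Z}.
        Root Z: left subtree has 1 node {Q}, right has 0 { }.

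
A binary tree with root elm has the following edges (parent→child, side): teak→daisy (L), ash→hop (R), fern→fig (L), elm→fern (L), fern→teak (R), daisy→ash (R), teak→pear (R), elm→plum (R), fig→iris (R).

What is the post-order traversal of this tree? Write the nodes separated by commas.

iris, fig, hop, ash, daisy, pear, teak, fern, plum, elm

Post-order visits the left subtree, then the right subtree, then the node.
At elm: go left to fern.
  At fern: go left to fig.
    At fig: no left child.
    At fig: go right to iris.
      iris is a leaf — visit iris.
    Visit fig.
  At fern: go right to teak.
    At teak: go left to daisy.
      At daisy: no left child.
      At daisy: go right to ash.
        At ash: no left child.
        At ash: go right to hop.
          hop is a leaf — visit hop.
        Visit ash.
      Visit daisy.
    At teak: go right to pear.
      pear is a leaf — visit pear.
    Visit teak.
  Visit fern.
At elm: go right to plum.
  plum is a leaf — visit plum.
Visit elm.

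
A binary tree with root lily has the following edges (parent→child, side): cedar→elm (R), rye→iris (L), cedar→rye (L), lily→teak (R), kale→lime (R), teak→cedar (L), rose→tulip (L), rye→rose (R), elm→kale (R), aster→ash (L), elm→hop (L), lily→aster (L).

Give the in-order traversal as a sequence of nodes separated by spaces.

ash aster lily iris rye tulip rose cedar hop elm kale lime teak

In-order visits the left subtree, then the node, then the right subtree.
At lily: go left to aster.
  At aster: go left to ash.
    ash is a leaf — visit ash.
  Visit aster.
  At aster: no right child.
Visit lily.
At lily: go right to teak.
  At teak: go left to cedar.
    At cedar: go left to rye.
      At rye: go left to iris.
        iris is a leaf — visit iris.
      Visit rye.
      At rye: go right to rose.
        At rose: go left to tulip.
          tulip is a leaf — visit tulip.
        Visit rose.
        At rose: no right child.
    Visit cedar.
    At cedar: go right to elm.
      At elm: go left to hop.
        hop is a leaf — visit hop.
      Visit elm.
      At elm: go right to kale.
        At kale: no left child.
        Visit kale.
        At kale: go right to lime.
          lime is a leaf — visit lime.
  Visit teak.
  At teak: no right child.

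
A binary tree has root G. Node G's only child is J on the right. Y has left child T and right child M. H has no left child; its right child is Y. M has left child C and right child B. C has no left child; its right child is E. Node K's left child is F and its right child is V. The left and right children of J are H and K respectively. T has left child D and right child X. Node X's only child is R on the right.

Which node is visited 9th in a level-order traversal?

Level-order visits nodes level by level from the root, left to right within each level.
Level 0: G
Level 1: J
Level 2: H, K
Level 3: Y, F, V
Level 4: T, M
Level 5: D, X, C, B
Level 6: R, E
Full level-order sequence: G, J, H, K, Y, F, V, T, M, D, X, C, B, R, E.

M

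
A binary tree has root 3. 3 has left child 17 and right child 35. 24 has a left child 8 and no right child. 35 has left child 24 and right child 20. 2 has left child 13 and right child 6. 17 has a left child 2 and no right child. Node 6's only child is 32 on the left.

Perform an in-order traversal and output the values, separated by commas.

13, 2, 32, 6, 17, 3, 8, 24, 35, 20

In-order visits the left subtree, then the node, then the right subtree.
At 3: go left to 17.
  At 17: go left to 2.
    At 2: go left to 13.
      13 is a leaf — visit 13.
    Visit 2.
    At 2: go right to 6.
      At 6: go left to 32.
        32 is a leaf — visit 32.
      Visit 6.
      At 6: no right child.
  Visit 17.
  At 17: no right child.
Visit 3.
At 3: go right to 35.
  At 35: go left to 24.
    At 24: go left to 8.
      8 is a leaf — visit 8.
    Visit 24.
    At 24: no right child.
  Visit 35.
  At 35: go right to 20.
    20 is a leaf — visit 20.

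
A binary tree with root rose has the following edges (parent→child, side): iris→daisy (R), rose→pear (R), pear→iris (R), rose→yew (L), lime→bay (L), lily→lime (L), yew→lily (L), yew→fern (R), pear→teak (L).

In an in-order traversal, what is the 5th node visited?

In-order visits the left subtree, then the node, then the right subtree.
At rose: go left to yew.
  At yew: go left to lily.
    At lily: go left to lime.
      At lime: go left to bay.
        bay is a leaf — visit bay.
      Visit lime.
      At lime: no right child.
    Visit lily.
    At lily: no right child.
  Visit yew.
  At yew: go right to fern.
    fern is a leaf — visit fern.
Visit rose.
At rose: go right to pear.
  At pear: go left to teak.
    teak is a leaf — visit teak.
  Visit pear.
  At pear: go right to iris.
    At iris: no left child.
    Visit iris.
    At iris: go right to daisy.
      daisy is a leaf — visit daisy.
Full in-order sequence: bay, lime, lily, yew, fern, rose, teak, pear, iris, daisy.

fern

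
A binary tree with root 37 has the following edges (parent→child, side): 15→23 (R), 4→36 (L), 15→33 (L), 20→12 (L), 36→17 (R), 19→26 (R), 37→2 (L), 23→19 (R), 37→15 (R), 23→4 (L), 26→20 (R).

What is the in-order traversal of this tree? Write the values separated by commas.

In-order visits the left subtree, then the node, then the right subtree.
At 37: go left to 2.
  2 is a leaf — visit 2.
Visit 37.
At 37: go right to 15.
  At 15: go left to 33.
    33 is a leaf — visit 33.
  Visit 15.
  At 15: go right to 23.
    At 23: go left to 4.
      At 4: go left to 36.
        At 36: no left child.
        Visit 36.
        At 36: go right to 17.
          17 is a leaf — visit 17.
      Visit 4.
      At 4: no right child.
    Visit 23.
    At 23: go right to 19.
      At 19: no left child.
      Visit 19.
      At 19: go right to 26.
        At 26: no left child.
        Visit 26.
        At 26: go right to 20.
          At 20: go left to 12.
            12 is a leaf — visit 12.
          Visit 20.
          At 20: no right child.

2, 37, 33, 15, 36, 17, 4, 23, 19, 26, 12, 20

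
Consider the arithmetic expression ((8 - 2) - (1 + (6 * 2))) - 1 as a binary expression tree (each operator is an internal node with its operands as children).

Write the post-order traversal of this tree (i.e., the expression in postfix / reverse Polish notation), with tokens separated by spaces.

Post-order on an expression tree gives postfix notation: for each operator, emit left operand, right operand, then the operator.

8 2 - 1 6 2 * + - 1 -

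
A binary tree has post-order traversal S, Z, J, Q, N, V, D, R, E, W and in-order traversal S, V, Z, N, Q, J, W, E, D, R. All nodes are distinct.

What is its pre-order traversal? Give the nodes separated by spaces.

W V S N Z Q J E R D

The last element of post-order is the root; it splits in-order into left and right subtrees.
Root W: left subtree has 6 nodes {S, V, Z, N, Q, J}, right has 3 {E, D, R}.
  Root V: left subtree has 1 node {S}, right has 4 {Z, N, Q, J}.
    Root N: left subtree has 1 node {Z}, right has 2 {Q, J}.
      Root Q: left subtree has 0 nodes { }, right has 1 {J}.
  Root E: left subtree has 0 nodes { }, right has 2 {D, R}.
    Root R: left subtree has 1 node {D}, right has 0 { }.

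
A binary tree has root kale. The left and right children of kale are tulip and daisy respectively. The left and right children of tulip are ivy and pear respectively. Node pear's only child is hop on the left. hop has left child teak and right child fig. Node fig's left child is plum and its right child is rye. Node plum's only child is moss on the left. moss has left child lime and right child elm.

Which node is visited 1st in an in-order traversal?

ivy

In-order visits the left subtree, then the node, then the right subtree.
At kale: go left to tulip.
  At tulip: go left to ivy.
    ivy is a leaf — visit ivy.
  Visit tulip.
  At tulip: go right to pear.
    At pear: go left to hop.
      At hop: go left to teak.
        teak is a leaf — visit teak.
      Visit hop.
      At hop: go right to fig.
        At fig: go left to plum.
          At plum: go left to moss.
            At moss: go left to lime.
              lime is a leaf — visit lime.
            Visit moss.
            At moss: go right to elm.
              elm is a leaf — visit elm.
          Visit plum.
          At plum: no right child.
        Visit fig.
        At fig: go right to rye.
          rye is a leaf — visit rye.
    Visit pear.
    At pear: no right child.
Visit kale.
At kale: go right to daisy.
  daisy is a leaf — visit daisy.
Full in-order sequence: ivy, tulip, teak, hop, lime, moss, elm, plum, fig, rye, pear, kale, daisy.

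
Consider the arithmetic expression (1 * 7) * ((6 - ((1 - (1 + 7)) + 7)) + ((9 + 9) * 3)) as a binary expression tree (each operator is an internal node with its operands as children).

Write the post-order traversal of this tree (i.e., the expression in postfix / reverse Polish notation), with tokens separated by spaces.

1 7 * 6 1 1 7 + - 7 + - 9 9 + 3 * + *

Post-order on an expression tree gives postfix notation: for each operator, emit left operand, right operand, then the operator.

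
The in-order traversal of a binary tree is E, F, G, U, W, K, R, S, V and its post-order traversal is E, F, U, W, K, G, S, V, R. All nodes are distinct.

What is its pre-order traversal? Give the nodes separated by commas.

The last element of post-order is the root; it splits in-order into left and right subtrees.
Root R: left subtree has 6 nodes {E, F, G, U, W, K}, right has 2 {S, V}.
  Root G: left subtree has 2 nodes {E, F}, right has 3 {U, W, K}.
    Root F: left subtree has 1 node {E}, right has 0 { }.
    Root K: left subtree has 2 nodes {U, W}, right has 0 { }.
      Root W: left subtree has 1 node {U}, right has 0 { }.
  Root V: left subtree has 1 node {S}, right has 0 { }.

R, G, F, E, K, W, U, V, S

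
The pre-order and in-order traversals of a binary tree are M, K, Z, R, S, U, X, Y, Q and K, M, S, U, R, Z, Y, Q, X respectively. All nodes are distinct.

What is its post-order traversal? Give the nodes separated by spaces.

K U S R Q Y X Z M

The first element of pre-order is the root; it splits in-order into left and right subtrees.
Root M: left subtree has 1 node {K}, right has 7 {S, U, R, Z, Y, Q, X}.
  Root Z: left subtree has 3 nodes {S, U, R}, right has 3 {Y, Q, X}.
    Root R: left subtree has 2 nodes {S, U}, right has 0 { }.
      Root S: left subtree has 0 nodes { }, right has 1 {U}.
    Root X: left subtree has 2 nodes {Y, Q}, right has 0 { }.
      Root Y: left subtree has 0 nodes { }, right has 1 {Q}.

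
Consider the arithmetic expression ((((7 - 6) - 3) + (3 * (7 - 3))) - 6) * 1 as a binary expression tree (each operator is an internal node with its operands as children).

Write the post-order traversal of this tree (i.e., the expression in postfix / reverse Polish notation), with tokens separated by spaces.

Post-order on an expression tree gives postfix notation: for each operator, emit left operand, right operand, then the operator.

7 6 - 3 - 3 7 3 - * + 6 - 1 *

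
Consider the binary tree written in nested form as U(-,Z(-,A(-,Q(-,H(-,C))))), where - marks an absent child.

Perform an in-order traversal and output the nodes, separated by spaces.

In-order visits the left subtree, then the node, then the right subtree.
At U: no left child.
Visit U.
At U: go right to Z.
  At Z: no left child.
  Visit Z.
  At Z: go right to A.
    At A: no left child.
    Visit A.
    At A: go right to Q.
      At Q: no left child.
      Visit Q.
      At Q: go right to H.
        At H: no left child.
        Visit H.
        At H: go right to C.
          C is a leaf — visit C.

U Z A Q H C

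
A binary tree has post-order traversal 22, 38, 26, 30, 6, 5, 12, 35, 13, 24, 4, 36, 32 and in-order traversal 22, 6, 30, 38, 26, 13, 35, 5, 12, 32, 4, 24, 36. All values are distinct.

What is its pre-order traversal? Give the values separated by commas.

The last element of post-order is the root; it splits in-order into left and right subtrees.
Root 32: left subtree has 9 nodes {22, 6, 30, 38, 26, 13, 35, 5, 12}, right has 3 {4, 24, 36}.
  Root 13: left subtree has 5 nodes {22, 6, 30, 38, 26}, right has 3 {35, 5, 12}.
    Root 6: left subtree has 1 node {22}, right has 3 {30, 38, 26}.
      Root 30: left subtree has 0 nodes { }, right has 2 {38, 26}.
        Root 26: left subtree has 1 node {38}, right has 0 { }.
    Root 35: left subtree has 0 nodes { }, right has 2 {5, 12}.
      Root 12: left subtree has 1 node {5}, right has 0 { }.
  Root 36: left subtree has 2 nodes {4, 24}, right has 0 { }.
    Root 4: left subtree has 0 nodes { }, right has 1 {24}.

32, 13, 6, 22, 30, 26, 38, 35, 12, 5, 36, 4, 24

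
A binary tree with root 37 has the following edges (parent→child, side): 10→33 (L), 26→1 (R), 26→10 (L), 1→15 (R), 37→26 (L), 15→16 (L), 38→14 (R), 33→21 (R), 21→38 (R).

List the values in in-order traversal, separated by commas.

33, 21, 38, 14, 10, 26, 1, 16, 15, 37

In-order visits the left subtree, then the node, then the right subtree.
At 37: go left to 26.
  At 26: go left to 10.
    At 10: go left to 33.
      At 33: no left child.
      Visit 33.
      At 33: go right to 21.
        At 21: no left child.
        Visit 21.
        At 21: go right to 38.
          At 38: no left child.
          Visit 38.
          At 38: go right to 14.
            14 is a leaf — visit 14.
    Visit 10.
    At 10: no right child.
  Visit 26.
  At 26: go right to 1.
    At 1: no left child.
    Visit 1.
    At 1: go right to 15.
      At 15: go left to 16.
        16 is a leaf — visit 16.
      Visit 15.
      At 15: no right child.
Visit 37.
At 37: no right child.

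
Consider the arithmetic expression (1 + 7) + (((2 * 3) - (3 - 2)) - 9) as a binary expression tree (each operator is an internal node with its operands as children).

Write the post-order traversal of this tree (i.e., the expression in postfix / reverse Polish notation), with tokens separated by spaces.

1 7 + 2 3 * 3 2 - - 9 - +

Post-order on an expression tree gives postfix notation: for each operator, emit left operand, right operand, then the operator.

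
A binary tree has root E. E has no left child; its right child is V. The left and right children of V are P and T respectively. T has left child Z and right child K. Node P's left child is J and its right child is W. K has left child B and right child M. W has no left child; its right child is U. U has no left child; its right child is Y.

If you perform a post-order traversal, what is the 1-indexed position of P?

5

Post-order visits the left subtree, then the right subtree, then the node.
At E: no left child.
At E: go right to V.
  At V: go left to P.
    At P: go left to J.
      J is a leaf — visit J.
    At P: go right to W.
      At W: no left child.
      At W: go right to U.
        At U: no left child.
        At U: go right to Y.
          Y is a leaf — visit Y.
        Visit U.
      Visit W.
    Visit P.
  At V: go right to T.
    At T: go left to Z.
      Z is a leaf — visit Z.
    At T: go right to K.
      At K: go left to B.
        B is a leaf — visit B.
      At K: go right to M.
        M is a leaf — visit M.
      Visit K.
    Visit T.
  Visit V.
Visit E.
Full post-order sequence: J, Y, U, W, P, Z, B, M, K, T, V, E.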